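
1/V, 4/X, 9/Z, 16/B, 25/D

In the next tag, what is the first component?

First component goes 1, 4, 9, 16, 25 → 36 (perfect squares: 1², 2², 3², …).
Letter: letters move forward 2 places in the alphabet, wrapping Z→A; V, X, Z, B, D → F.

36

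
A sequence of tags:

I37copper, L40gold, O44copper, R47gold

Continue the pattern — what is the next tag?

Letter goes I, L, O, R → U (letters move forward 3 places in the alphabet).
Second component: alternating steps +3, +4, +3, +4, …, so 37, 40, 44, 47 → 51.
Metal: copper, gold, copper, gold → copper (alternates copper ↔ gold).
Combining the parts gives U51copper.

U51copper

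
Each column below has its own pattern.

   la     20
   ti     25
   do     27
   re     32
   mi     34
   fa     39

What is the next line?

sol  41

Note: la, ti, do, re, mi, fa → sol (runs through the solfège scale do→ti).
Second component: alternating steps +5, +2, +5, +2, …; 20, 25, 27, 32, 34, 39 → 41.
So the next line is sol  41.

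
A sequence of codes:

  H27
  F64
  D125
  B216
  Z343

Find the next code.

X512

Letter: letters move back 2 places in the alphabet, wrapping A→Z, so H, F, D, B, Z → X.
Second component: perfect cubes: 3³, 4³, 5³, …, so 27, 64, 125, 216, 343 → 512.
So the next code is X512.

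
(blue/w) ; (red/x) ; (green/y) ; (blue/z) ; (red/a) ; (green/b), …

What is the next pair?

(blue/c)

Colour goes blue, red, green, blue, red, green → blue (repeats blue → red → green).
For the letter, letters move forward 1 place in the alphabet, wrapping Z→A: w, x, y, z, a, b → c.
So the next pair is (blue/c).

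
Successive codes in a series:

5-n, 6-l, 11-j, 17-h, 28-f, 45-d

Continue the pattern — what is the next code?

First component: each term is the sum of the two before it, so 5, 6, 11, 17, 28, 45 → 73.
For the letter, letters move back 2 places in the alphabet: n, l, j, h, f, d → b.
Putting it together: 73-b.

73-b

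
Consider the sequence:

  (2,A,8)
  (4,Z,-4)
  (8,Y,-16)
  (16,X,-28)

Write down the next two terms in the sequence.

First component: ×2 each step; 2, 4, 8, 16 → 32 → 64.
Letter — letters move back 1 place in the alphabet, wrapping A→Z: A, Z, Y, X → W → V.
Third component — −12 each step: 8, -4, -16, -28 → -40 → -52.
Putting the parts together: (32,W,-40) and then (64,V,-52).

(32,W,-40), (64,V,-52)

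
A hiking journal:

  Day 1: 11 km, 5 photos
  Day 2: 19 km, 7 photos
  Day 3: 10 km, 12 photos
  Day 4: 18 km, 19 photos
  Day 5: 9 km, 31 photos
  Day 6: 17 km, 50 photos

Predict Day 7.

8 km, 81 photos

For the km, alternating steps +8, −9, +8, −9, …: 11, 19, 10, 18, 9, 17 → 8.
Photos goes 5, 7, 12, 19, 31, 50 → 81 (each term is the sum of the two before it).
Putting it together: 8 km, 81 photos.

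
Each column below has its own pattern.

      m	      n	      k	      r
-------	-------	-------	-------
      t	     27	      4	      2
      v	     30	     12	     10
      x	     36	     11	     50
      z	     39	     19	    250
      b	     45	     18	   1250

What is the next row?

For the column m, letters move forward 2 places in the alphabet, wrapping Z→A: t, v, x, z, b → d.
Column n goes 27, 30, 36, 39, 45 → 48 (alternating steps +3, +6, +3, +6, …).
Column k goes 4, 12, 11, 19, 18 → 26 (alternating steps +8, −1, +8, −1, …).
Column r — ×5 each step: 2, 10, 50, 250, 1250 → 6250.
Putting it together: d  48  26  6250.

d  48  26  6250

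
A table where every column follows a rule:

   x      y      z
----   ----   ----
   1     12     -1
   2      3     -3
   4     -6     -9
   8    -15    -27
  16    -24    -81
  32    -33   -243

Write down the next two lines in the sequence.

Column x: ×2 each step; 1, 2, 4, 8, 16, 32 → 64 → 128.
Column y — −9 each step: 12, 3, -6, -15, -24, -33 → -42 → -51.
Column z goes -1, -3, -9, -27, -81, -243 → -729 → -2187 (×3 each step).
Putting the parts together: 64  -42  -729 and then 128  -51  -2187.

64  -42  -729; 128  -51  -2187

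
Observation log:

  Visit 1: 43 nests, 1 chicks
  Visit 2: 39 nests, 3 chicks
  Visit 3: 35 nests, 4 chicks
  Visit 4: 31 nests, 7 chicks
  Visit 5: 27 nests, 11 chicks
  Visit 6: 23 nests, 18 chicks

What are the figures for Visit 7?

19 nests, 29 chicks

Nests — −4 each step: 43, 39, 35, 31, 27, 23 → 19.
For the chicks, each term is the sum of the two before it: 1, 3, 4, 7, 11, 18 → 29.
Combining the parts gives 19 nests, 29 chicks.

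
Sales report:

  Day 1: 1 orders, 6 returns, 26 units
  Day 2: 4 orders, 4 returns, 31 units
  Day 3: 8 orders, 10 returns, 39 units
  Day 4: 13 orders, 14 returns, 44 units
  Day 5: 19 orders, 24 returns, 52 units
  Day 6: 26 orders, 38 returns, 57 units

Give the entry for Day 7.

34 orders, 62 returns, 65 units

Orders goes 1, 4, 8, 13, 19, 26 → 34 (differences are 3, 4, 5, … (increasing by 1 each time)).
For the returns, each term is the sum of the two before it: 6, 4, 10, 14, 24, 38 → 62.
Units: alternating steps +5, +8, +5, +8, …; 26, 31, 39, 44, 52, 57 → 65.
So the next row is 34 orders, 62 returns, 65 units.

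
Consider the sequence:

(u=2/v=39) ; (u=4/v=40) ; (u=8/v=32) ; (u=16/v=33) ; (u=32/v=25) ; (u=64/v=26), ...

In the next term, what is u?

U: ×2 each step, so 2, 4, 8, 16, 32, 64 → 128.
V: alternating steps +1, −8, +1, −8, …, so 39, 40, 32, 33, 25, 26 → 18.

128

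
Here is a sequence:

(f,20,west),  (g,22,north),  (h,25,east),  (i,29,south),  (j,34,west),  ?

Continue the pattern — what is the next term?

(k,40,north)

Letter goes f, g, h, i, j → k (letters move forward 1 place in the alphabet).
Second component: differences are 2, 3, 4, … (increasing by 1 each time); 20, 22, 25, 29, 34 → 40.
Direction — repeats west → north → east → south: west, north, east, south, west → north.
Combining the parts gives (k,40,north).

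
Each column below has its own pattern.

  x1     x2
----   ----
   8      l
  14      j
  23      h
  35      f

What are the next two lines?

50  d; 68  b

Column x1: 8, 14, 23, 35 → 50 → 68 (differences are 6, 9, 12, … (increasing by 3 each time)).
Column x2 goes l, j, h, f → d → b (letters move back 2 places in the alphabet).
So the next two lines are 50  d and 68  b.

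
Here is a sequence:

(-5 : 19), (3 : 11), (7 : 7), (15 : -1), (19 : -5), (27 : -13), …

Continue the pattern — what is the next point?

First slot: -5, 3, 7, 15, 19, 27 → 31 (alternating steps +8, +4, +8, +4, …).
Second slot: 19, 11, 7, -1, -5, -13 → -17 (together with the first slot always sums to 14).
Putting it together: (31 : -17).

(31 : -17)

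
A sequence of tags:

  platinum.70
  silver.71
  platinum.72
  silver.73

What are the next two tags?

Metal: alternates platinum ↔ silver, so platinum, silver, platinum, silver → platinum → silver.
Second component: +1 each step; 70, 71, 72, 73 → 74 → 75.
Putting the parts together: platinum.74 and then silver.75.

platinum.74, silver.75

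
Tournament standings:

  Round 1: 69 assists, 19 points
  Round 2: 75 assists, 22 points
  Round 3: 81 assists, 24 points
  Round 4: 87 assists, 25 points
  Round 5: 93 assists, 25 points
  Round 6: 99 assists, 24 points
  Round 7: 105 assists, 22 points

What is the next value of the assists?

Assists: +6 each step, so 69, 75, 81, 87, 93, 99, 105 → 111.

111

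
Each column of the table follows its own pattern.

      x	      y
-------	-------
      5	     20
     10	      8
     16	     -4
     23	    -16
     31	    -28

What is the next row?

40  -40

Column x goes 5, 10, 16, 23, 31 → 40 (differences are 5, 6, 7, … (increasing by 1 each time)).
For the column y, −12 each step: 20, 8, -4, -16, -28 → -40.
Putting it together: 40  -40.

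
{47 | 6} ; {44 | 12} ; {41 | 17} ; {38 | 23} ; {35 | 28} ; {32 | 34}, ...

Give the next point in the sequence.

{29 | 39}

First coordinate: 47, 44, 41, 38, 35, 32 → 29 (−3 each step).
Second coordinate — alternating steps +6, +5, +6, +5, …: 6, 12, 17, 23, 28, 34 → 39.
So the next point is {29 | 39}.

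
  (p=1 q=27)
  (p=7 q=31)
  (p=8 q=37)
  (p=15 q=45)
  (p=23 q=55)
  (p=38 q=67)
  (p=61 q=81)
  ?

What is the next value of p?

99

P: each term is the sum of the two before it; 1, 7, 8, 15, 23, 38, 61 → 99.
Q: differences are 4, 6, 8, … (increasing by 2 each time); 27, 31, 37, 45, 55, 67, 81 → 97.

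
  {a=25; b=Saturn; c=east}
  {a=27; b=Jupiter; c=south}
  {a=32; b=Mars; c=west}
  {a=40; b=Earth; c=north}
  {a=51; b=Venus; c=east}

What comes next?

{a=65; b=Mercury; c=south}

A goes 25, 27, 32, 40, 51 → 65 (differences are 2, 5, 8, … (increasing by 3 each time)).
B: Saturn, Jupiter, Mars, Earth, Venus → Mercury (runs backward through the planets Mercury→Neptune).
C: repeats east → south → west → north; east, south, west, north, east → south.
Putting it together: {a=65; b=Mercury; c=south}.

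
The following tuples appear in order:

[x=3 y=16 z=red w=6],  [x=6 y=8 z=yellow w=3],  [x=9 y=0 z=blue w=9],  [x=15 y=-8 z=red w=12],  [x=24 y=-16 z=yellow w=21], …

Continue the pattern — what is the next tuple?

[x=39 y=-24 z=blue w=33]

X: 3, 6, 9, 15, 24 → 39 (each term is the sum of the two before it).
Y: −8 each step; 16, 8, 0, -8, -16 → -24.
Z — repeats red → yellow → blue: red, yellow, blue, red, yellow → blue.
W: 6, 3, 9, 12, 21 → 33 (each term is the sum of the two before it).
Putting it together: [x=39 y=-24 z=blue w=33].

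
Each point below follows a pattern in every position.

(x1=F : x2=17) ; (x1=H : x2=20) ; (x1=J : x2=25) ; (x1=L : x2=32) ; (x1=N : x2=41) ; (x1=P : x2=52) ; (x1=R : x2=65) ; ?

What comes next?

(x1=T : x2=80)

X1: letters move forward 2 places in the alphabet; F, H, J, L, N, P, R → T.
X2: differences are 3, 5, 7, … (increasing by 2 each time); 17, 20, 25, 32, 41, 52, 65 → 80.
Combining the parts gives (x1=T : x2=80).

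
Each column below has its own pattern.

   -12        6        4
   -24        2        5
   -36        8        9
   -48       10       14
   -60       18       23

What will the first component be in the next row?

First component — −12 each step: -12, -24, -36, -48, -60 → -72.

-72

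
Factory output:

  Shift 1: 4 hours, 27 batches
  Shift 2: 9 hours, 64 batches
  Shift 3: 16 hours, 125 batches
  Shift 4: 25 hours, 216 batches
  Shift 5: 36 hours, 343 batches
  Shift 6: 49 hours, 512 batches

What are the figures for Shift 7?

Hours: 4, 9, 16, 25, 36, 49 → 64 (perfect squares: 2², 3², 4², …).
Batches: perfect cubes: 3³, 4³, 5³, …, so 27, 64, 125, 216, 343, 512 → 729.
Putting it together: 64 hours, 729 batches.

64 hours, 729 batches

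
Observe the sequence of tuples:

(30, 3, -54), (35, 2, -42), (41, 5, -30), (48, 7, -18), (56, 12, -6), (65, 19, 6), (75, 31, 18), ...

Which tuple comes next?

First slot — differences are 5, 6, 7, … (increasing by 1 each time): 30, 35, 41, 48, 56, 65, 75 → 86.
Second slot: each term is the sum of the two before it; 3, 2, 5, 7, 12, 19, 31 → 50.
Third slot: -54, -42, -30, -18, -6, 6, 18 → 30 (+12 each step).
Combining the parts gives (86, 50, 30).

(86, 50, 30)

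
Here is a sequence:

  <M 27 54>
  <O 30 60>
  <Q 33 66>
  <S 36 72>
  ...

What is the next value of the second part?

39

Second part: 27, 30, 33, 36 → 39 (+3 each step).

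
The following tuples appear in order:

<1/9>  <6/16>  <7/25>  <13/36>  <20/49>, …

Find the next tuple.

<33/64>

First coordinate: each term is the sum of the two before it, so 1, 6, 7, 13, 20 → 33.
Second coordinate — perfect squares: 3², 4², 5², …: 9, 16, 25, 36, 49 → 64.
Combining the parts gives <33/64>.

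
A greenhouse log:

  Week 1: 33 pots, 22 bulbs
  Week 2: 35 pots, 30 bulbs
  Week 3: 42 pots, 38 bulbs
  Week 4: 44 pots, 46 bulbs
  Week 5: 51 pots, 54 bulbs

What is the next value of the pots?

53

For the pots, alternating steps +2, +7, +2, +7, …: 33, 35, 42, 44, 51 → 53.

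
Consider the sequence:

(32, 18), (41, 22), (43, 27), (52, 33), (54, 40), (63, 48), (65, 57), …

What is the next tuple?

First slot — alternating steps +9, +2, +9, +2, …: 32, 41, 43, 52, 54, 63, 65 → 74.
Second slot — differences are 4, 5, 6, … (increasing by 1 each time): 18, 22, 27, 33, 40, 48, 57 → 67.
So the next tuple is (74, 67).

(74, 67)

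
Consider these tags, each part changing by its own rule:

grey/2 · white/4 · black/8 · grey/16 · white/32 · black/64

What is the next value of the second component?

128

Shade: repeats grey → white → black, so grey, white, black, grey, white, black → grey.
Second component: 2, 4, 8, 16, 32, 64 → 128 (×2 each step).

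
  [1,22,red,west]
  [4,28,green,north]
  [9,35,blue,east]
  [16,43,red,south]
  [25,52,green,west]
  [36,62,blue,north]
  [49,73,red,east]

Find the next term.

[64,85,green,south]

First entry: 1, 4, 9, 16, 25, 36, 49 → 64 (perfect squares: 1², 2², 3², …).
Second entry goes 22, 28, 35, 43, 52, 62, 73 → 85 (differences are 6, 7, 8, … (increasing by 1 each time)).
Colour goes red, green, blue, red, green, blue, red → green (repeats red → green → blue).
For the direction, repeats west → north → east → south: west, north, east, south, west, north, east → south.
Combining the parts gives [64,85,green,south].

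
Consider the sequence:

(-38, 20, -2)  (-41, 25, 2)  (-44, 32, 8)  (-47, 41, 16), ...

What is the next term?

(-50, 52, 26)

First coordinate: −3 each step; -38, -41, -44, -47 → -50.
Second coordinate: differences are 5, 7, 9, … (increasing by 2 each time), so 20, 25, 32, 41 → 52.
For the third coordinate, differences are 4, 6, 8, … (increasing by 2 each time): -2, 2, 8, 16 → 26.
Putting it together: (-50, 52, 26).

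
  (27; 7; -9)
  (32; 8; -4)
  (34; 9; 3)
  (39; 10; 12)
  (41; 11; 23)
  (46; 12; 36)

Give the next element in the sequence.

For the first slot, alternating steps +5, +2, +5, +2, …: 27, 32, 34, 39, 41, 46 → 48.
Second slot: 7, 8, 9, 10, 11, 12 → 13 (+1 each step).
Third slot: differences are 5, 7, 9, … (increasing by 2 each time); -9, -4, 3, 12, 23, 36 → 51.
Putting it together: (48; 13; 51).

(48; 13; 51)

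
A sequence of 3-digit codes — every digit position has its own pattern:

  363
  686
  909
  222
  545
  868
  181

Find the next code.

For the first digit, +3 each step, mod 10: 3, 6, 9, 2, 5, 8, 1 → 4.
Second digit: +2 each step, mod 10; 6, 8, 0, 2, 4, 6, 8 → 0.
Third digit — +3 each step, mod 10: 3, 6, 9, 2, 5, 8, 1 → 4.
Putting it together: 404.

404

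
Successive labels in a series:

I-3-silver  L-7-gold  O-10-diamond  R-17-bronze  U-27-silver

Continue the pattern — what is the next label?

For the letter, letters move forward 3 places in the alphabet: I, L, O, R, U → X.
Second component goes 3, 7, 10, 17, 27 → 44 (each term is the sum of the two before it).
Rank — repeats silver → gold → diamond → bronze: silver, gold, diamond, bronze, silver → gold.
Combining the parts gives X-44-gold.

X-44-gold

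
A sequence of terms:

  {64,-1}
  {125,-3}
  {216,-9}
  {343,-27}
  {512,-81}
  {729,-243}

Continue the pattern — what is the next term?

{1000,-729}

For the first entry, perfect cubes: 4³, 5³, 6³, …: 64, 125, 216, 343, 512, 729 → 1000.
Second entry: ×3 each step; -1, -3, -9, -27, -81, -243 → -729.
Putting it together: {1000,-729}.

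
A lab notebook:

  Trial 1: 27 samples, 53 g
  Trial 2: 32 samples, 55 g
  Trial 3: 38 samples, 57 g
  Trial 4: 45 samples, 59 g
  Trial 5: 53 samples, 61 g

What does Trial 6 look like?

62 samples, 63 g

Samples — differences are 5, 6, 7, … (increasing by 1 each time): 27, 32, 38, 45, 53 → 62.
G: +2 each step, so 53, 55, 57, 59, 61 → 63.
Putting it together: 62 samples, 63 g.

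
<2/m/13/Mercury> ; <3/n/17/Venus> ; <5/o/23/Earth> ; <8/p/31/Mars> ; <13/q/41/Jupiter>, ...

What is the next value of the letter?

First slot: each term is the sum of the two before it, so 2, 3, 5, 8, 13 → 21.
For the letter, letters move forward 1 place in the alphabet: m, n, o, p, q → r.
Third slot goes 13, 17, 23, 31, 41 → 53 (differences are 4, 6, 8, … (increasing by 2 each time)).
For the planet, runs through the planets Mercury→Neptune: Mercury, Venus, Earth, Mars, Jupiter → Saturn.

r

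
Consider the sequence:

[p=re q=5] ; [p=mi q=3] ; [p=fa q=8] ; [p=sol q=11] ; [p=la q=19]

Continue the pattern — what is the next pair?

[p=ti q=30]

P goes re, mi, fa, sol, la → ti (runs through the solfège scale do→ti).
For the q, each term is the sum of the two before it: 5, 3, 8, 11, 19 → 30.
Combining the parts gives [p=ti q=30].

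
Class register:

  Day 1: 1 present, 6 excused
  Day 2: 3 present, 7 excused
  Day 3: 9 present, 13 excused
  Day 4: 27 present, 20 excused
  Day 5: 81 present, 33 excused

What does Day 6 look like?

243 present, 53 excused

Present goes 1, 3, 9, 27, 81 → 243 (×3 each step).
Excused: each term is the sum of the two before it, so 6, 7, 13, 20, 33 → 53.
Combining the parts gives 243 present, 53 excused.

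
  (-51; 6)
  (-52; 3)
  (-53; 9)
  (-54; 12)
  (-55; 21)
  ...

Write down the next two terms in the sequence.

(-56; 33), (-57; 54)

First component: −1 each step, so -51, -52, -53, -54, -55 → -56 → -57.
For the second component, each term is the sum of the two before it: 6, 3, 9, 12, 21 → 33 → 54.
So the next two terms are (-56; 33) and (-57; 54).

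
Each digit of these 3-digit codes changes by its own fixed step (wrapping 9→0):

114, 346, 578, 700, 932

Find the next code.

164

First digit — +2 each step, mod 10: 1, 3, 5, 7, 9 → 1.
Second digit — +3 each step, mod 10: 1, 4, 7, 0, 3 → 6.
Third digit goes 4, 6, 8, 0, 2 → 4 (+2 each step, mod 10).
So the next code is 164.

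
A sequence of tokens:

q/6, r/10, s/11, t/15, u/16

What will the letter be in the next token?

v

Letter goes q, r, s, t, u → v (letters move forward 1 place in the alphabet).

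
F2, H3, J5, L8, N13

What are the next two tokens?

P21 then R34

Letter — letters move forward 2 places in the alphabet: F, H, J, L, N → P → R.
For the second component, each term is the sum of the two before it: 2, 3, 5, 8, 13 → 21 → 34.
Putting the parts together: P21 and then R34.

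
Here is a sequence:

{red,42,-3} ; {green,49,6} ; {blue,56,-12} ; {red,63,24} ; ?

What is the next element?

{green,70,-48}

Colour: repeats red → green → blue, so red, green, blue, red → green.
Second value: +7 each step, so 42, 49, 56, 63 → 70.
Third value goes -3, 6, -12, 24 → -48 (×(-2) each step).
Putting it together: {green,70,-48}.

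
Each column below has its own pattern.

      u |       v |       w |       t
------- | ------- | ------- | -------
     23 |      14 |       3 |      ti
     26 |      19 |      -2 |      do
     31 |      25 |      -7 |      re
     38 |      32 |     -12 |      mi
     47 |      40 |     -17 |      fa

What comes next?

For the column u, differences are 3, 5, 7, … (increasing by 2 each time): 23, 26, 31, 38, 47 → 58.
Column v: differences are 5, 6, 7, … (increasing by 1 each time); 14, 19, 25, 32, 40 → 49.
Column w goes 3, -2, -7, -12, -17 → -22 (−5 each step).
Column t — runs through the solfège scale do→ti: ti, do, re, mi, fa → sol.
So the next row is 58  49  -22  sol.

58  49  -22  sol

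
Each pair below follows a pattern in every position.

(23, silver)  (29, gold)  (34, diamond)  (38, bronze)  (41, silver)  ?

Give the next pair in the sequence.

(43, gold)

For the first slot, differences are 6, 5, 4, … (decreasing by 1 each time): 23, 29, 34, 38, 41 → 43.
Rank: repeats silver → gold → diamond → bronze; silver, gold, diamond, bronze, silver → gold.
Combining the parts gives (43, gold).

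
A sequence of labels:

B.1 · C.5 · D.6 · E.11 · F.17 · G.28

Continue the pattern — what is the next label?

H.45

Letter — letters move forward 1 place in the alphabet: B, C, D, E, F, G → H.
Second component: 1, 5, 6, 11, 17, 28 → 45 (each term is the sum of the two before it).
So the next label is H.45.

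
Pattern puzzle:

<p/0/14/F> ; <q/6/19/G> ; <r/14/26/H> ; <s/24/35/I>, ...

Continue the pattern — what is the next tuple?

<t/36/46/J>

First letter: letters move forward 1 place in the alphabet; p, q, r, s → t.
Second part: differences are 6, 8, 10, … (increasing by 2 each time), so 0, 6, 14, 24 → 36.
Third part: differences are 5, 7, 9, … (increasing by 2 each time); 14, 19, 26, 35 → 46.
Second letter: letters move forward 1 place in the alphabet, so F, G, H, I → J.
Combining the parts gives <t/36/46/J>.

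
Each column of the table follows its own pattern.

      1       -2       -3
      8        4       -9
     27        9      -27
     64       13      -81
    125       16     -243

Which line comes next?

216  18  -729

First component — perfect cubes: 1³, 2³, 3³, …: 1, 8, 27, 64, 125 → 216.
Second component — differences are 6, 5, 4, … (decreasing by 1 each time): -2, 4, 9, 13, 16 → 18.
Third component: ×3 each step; -3, -9, -27, -81, -243 → -729.
So the next line is 216  18  -729.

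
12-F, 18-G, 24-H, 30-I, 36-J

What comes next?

42-K

First component: 12, 18, 24, 30, 36 → 42 (+6 each step).
For the letter, letters move forward 1 place in the alphabet: F, G, H, I, J → K.
So the next token is 42-K.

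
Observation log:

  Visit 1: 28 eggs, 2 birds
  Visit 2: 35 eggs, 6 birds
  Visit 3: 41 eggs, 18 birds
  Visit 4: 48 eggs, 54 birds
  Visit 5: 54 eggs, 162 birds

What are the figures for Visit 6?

Eggs — alternating steps +7, +6, +7, +6, …: 28, 35, 41, 48, 54 → 61.
Birds: ×3 each step; 2, 6, 18, 54, 162 → 486.
So the next row is 61 eggs, 486 birds.

61 eggs, 486 birds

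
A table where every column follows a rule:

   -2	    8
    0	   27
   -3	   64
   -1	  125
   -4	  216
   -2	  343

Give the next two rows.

First component: alternating steps +2, −3, +2, −3, …; -2, 0, -3, -1, -4, -2 → -5 → -3.
Second component goes 8, 27, 64, 125, 216, 343 → 512 → 729 (perfect cubes: 2³, 3³, 4³, …).
Putting the parts together: -5  512 and then -3  729.

-5  512; -3  729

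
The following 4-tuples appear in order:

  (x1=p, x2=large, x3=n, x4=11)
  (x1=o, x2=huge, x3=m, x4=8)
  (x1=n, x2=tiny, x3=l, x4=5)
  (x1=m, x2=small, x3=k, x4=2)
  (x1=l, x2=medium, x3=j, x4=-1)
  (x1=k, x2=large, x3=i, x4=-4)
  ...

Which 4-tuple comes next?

X1 — letters move back 1 place in the alphabet: p, o, n, m, l, k → j.
X2 — repeats large → huge → tiny → small → medium: large, huge, tiny, small, medium, large → huge.
X3 — letters move back 1 place in the alphabet: n, m, l, k, j, i → h.
X4 goes 11, 8, 5, 2, -1, -4 → -7 (−3 each step).
So the next 4-tuple is (x1=j, x2=huge, x3=h, x4=-7).

(x1=j, x2=huge, x3=h, x4=-7)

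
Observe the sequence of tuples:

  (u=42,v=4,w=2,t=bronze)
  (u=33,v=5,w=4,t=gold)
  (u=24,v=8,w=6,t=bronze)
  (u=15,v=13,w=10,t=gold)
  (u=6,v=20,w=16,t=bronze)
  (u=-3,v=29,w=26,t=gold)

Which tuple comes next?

U: −9 each step, so 42, 33, 24, 15, 6, -3 → -12.
V goes 4, 5, 8, 13, 20, 29 → 40 (differences are 1, 3, 5, … (increasing by 2 each time)).
For the w, each term is the sum of the two before it: 2, 4, 6, 10, 16, 26 → 42.
T: alternates bronze ↔ gold, so bronze, gold, bronze, gold, bronze, gold → bronze.
Putting it together: (u=-12,v=40,w=42,t=bronze).

(u=-12,v=40,w=42,t=bronze)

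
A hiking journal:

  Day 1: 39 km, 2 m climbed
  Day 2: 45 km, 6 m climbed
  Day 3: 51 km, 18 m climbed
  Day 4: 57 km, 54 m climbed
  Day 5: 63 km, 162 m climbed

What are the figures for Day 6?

69 km, 486 m climbed

Km: +6 each step; 39, 45, 51, 57, 63 → 69.
M climbed goes 2, 6, 18, 54, 162 → 486 (×3 each step).
Combining the parts gives 69 km, 486 m climbed.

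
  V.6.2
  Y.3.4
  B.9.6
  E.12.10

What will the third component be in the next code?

Third component goes 2, 4, 6, 10 → 16 (each term is the sum of the two before it).

16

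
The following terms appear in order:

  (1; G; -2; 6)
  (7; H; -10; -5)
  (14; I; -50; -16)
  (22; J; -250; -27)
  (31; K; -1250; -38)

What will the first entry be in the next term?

41

First entry: 1, 7, 14, 22, 31 → 41 (differences are 6, 7, 8, … (increasing by 1 each time)).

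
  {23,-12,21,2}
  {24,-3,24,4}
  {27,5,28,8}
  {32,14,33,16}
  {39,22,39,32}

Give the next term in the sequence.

First coordinate — differences are 1, 3, 5, … (increasing by 2 each time): 23, 24, 27, 32, 39 → 48.
For the second coordinate, alternating steps +9, +8, +9, +8, …: -12, -3, 5, 14, 22 → 31.
Third coordinate goes 21, 24, 28, 33, 39 → 46 (differences are 3, 4, 5, … (increasing by 1 each time)).
Fourth coordinate goes 2, 4, 8, 16, 32 → 64 (×2 each step).
Combining the parts gives {48,31,46,64}.

{48,31,46,64}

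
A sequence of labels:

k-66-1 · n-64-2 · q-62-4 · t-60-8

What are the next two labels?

w-58-16, z-56-32

Letter goes k, n, q, t → w → z (letters move forward 3 places in the alphabet).
Second component: 66, 64, 62, 60 → 58 → 56 (−2 each step).
Third component goes 1, 2, 4, 8 → 16 → 32 (×2 each step).
So the next two labels are w-58-16 and z-56-32.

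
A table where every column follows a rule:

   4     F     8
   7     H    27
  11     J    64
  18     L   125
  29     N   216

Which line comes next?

47  P  343

First component: each term is the sum of the two before it; 4, 7, 11, 18, 29 → 47.
Letter: letters move forward 2 places in the alphabet; F, H, J, L, N → P.
Third component goes 8, 27, 64, 125, 216 → 343 (perfect cubes: 2³, 3³, 4³, …).
Combining the parts gives 47  P  343.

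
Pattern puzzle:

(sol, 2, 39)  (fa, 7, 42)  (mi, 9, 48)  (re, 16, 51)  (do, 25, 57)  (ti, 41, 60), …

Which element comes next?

Note: runs backward through the solfège scale do→ti, so sol, fa, mi, re, do, ti → la.
Second entry: 2, 7, 9, 16, 25, 41 → 66 (each term is the sum of the two before it).
Third entry: alternating steps +3, +6, +3, +6, …, so 39, 42, 48, 51, 57, 60 → 66.
So the next element is (la, 66, 66).

(la, 66, 66)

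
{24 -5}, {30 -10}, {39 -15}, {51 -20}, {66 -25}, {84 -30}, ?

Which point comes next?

First value goes 24, 30, 39, 51, 66, 84 → 105 (differences are 6, 9, 12, … (increasing by 3 each time)).
Second value: −5 each step, so -5, -10, -15, -20, -25, -30 → -35.
Putting it together: {105 -35}.

{105 -35}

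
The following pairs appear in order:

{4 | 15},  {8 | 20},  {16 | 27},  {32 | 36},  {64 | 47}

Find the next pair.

First coordinate: ×2 each step; 4, 8, 16, 32, 64 → 128.
Second coordinate — differences are 5, 7, 9, … (increasing by 2 each time): 15, 20, 27, 36, 47 → 60.
Putting it together: {128 | 60}.

{128 | 60}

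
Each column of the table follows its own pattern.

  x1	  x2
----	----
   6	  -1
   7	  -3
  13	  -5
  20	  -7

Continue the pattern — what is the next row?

33  -9

Column x1: 6, 7, 13, 20 → 33 (each term is the sum of the two before it).
For the column x2, −2 each step: -1, -3, -5, -7 → -9.
Putting it together: 33  -9.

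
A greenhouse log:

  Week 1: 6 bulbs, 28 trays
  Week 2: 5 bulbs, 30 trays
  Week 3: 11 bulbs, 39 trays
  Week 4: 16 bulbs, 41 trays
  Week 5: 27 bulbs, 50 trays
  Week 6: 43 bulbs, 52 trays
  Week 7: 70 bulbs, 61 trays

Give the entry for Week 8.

Bulbs — each term is the sum of the two before it: 6, 5, 11, 16, 27, 43, 70 → 113.
Trays — alternating steps +2, +9, +2, +9, …: 28, 30, 39, 41, 50, 52, 61 → 63.
Putting it together: 113 bulbs, 63 trays.

113 bulbs, 63 trays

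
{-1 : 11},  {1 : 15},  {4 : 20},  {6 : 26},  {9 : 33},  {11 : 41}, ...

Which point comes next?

First coordinate: alternating steps +2, +3, +2, +3, …; -1, 1, 4, 6, 9, 11 → 14.
Second coordinate: 11, 15, 20, 26, 33, 41 → 50 (differences are 4, 5, 6, … (increasing by 1 each time)).
Combining the parts gives {14 : 50}.

{14 : 50}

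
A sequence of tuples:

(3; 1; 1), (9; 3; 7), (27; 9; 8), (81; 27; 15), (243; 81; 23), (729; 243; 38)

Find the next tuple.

(2187; 729; 61)

First part: ×3 each step; 3, 9, 27, 81, 243, 729 → 2187.
Second part — ×3 each step: 1, 3, 9, 27, 81, 243 → 729.
Third part — each term is the sum of the two before it: 1, 7, 8, 15, 23, 38 → 61.
Combining the parts gives (2187; 729; 61).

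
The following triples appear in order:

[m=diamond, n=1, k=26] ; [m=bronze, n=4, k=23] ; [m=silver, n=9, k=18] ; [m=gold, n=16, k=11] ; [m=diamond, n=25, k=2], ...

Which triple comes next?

M — repeats diamond → bronze → silver → gold: diamond, bronze, silver, gold, diamond → bronze.
N: perfect squares: 1², 2², 3², …, so 1, 4, 9, 16, 25 → 36.
K — together with the n always sums to 27: 26, 23, 18, 11, 2 → -9.
So the next triple is [m=bronze, n=36, k=-9].

[m=bronze, n=36, k=-9]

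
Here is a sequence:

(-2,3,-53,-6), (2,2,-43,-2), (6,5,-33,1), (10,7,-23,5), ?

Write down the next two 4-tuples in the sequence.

(14,12,-13,8), (18,19,-3,12)

First value: +4 each step; -2, 2, 6, 10 → 14 → 18.
Second value goes 3, 2, 5, 7 → 12 → 19 (each term is the sum of the two before it).
Third value: -53, -43, -33, -23 → -13 → -3 (+10 each step).
Fourth value: -6, -2, 1, 5 → 8 → 12 (alternating steps +4, +3, +4, +3, …).
Putting the parts together: (14,12,-13,8) and then (18,19,-3,12).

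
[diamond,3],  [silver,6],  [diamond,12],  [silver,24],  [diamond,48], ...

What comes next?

Rank: alternates diamond ↔ silver, so diamond, silver, diamond, silver, diamond → silver.
For the second value, ×2 each step: 3, 6, 12, 24, 48 → 96.
Putting it together: [silver,96].

[silver,96]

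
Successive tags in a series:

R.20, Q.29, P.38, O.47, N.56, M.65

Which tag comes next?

L.74

Letter: R, Q, P, O, N, M → L (letters move back 1 place in the alphabet).
Second component: +9 each step; 20, 29, 38, 47, 56, 65 → 74.
Putting it together: L.74.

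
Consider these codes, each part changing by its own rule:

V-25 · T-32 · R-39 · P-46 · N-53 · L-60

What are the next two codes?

Letter: letters move back 2 places in the alphabet, so V, T, R, P, N, L → J → H.
Second component: +7 each step, so 25, 32, 39, 46, 53, 60 → 67 → 74.
Putting the parts together: J-67 and then H-74.

J-67 then H-74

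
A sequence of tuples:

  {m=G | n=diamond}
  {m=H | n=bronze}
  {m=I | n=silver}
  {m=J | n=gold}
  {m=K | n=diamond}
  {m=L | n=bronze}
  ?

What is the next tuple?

{m=M | n=silver}

M: letters move forward 1 place in the alphabet, so G, H, I, J, K, L → M.
N: diamond, bronze, silver, gold, diamond, bronze → silver (repeats diamond → bronze → silver → gold).
So the next tuple is {m=M | n=silver}.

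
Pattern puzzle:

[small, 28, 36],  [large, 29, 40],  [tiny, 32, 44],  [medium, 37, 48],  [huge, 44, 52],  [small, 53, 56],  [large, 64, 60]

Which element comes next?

Size — repeats small → large → tiny → medium → huge: small, large, tiny, medium, huge, small, large → tiny.
For the second slot, differences are 1, 3, 5, … (increasing by 2 each time): 28, 29, 32, 37, 44, 53, 64 → 77.
Third slot: +4 each step, so 36, 40, 44, 48, 52, 56, 60 → 64.
Putting it together: [tiny, 77, 64].

[tiny, 77, 64]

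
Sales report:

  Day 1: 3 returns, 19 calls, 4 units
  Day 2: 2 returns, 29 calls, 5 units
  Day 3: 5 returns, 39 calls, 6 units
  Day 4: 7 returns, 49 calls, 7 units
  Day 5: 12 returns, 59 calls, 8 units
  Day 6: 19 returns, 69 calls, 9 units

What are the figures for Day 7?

Returns goes 3, 2, 5, 7, 12, 19 → 31 (each term is the sum of the two before it).
Calls: +10 each step, so 19, 29, 39, 49, 59, 69 → 79.
Units: +1 each step, so 4, 5, 6, 7, 8, 9 → 10.
Putting it together: 31 returns, 79 calls, 10 units.

31 returns, 79 calls, 10 units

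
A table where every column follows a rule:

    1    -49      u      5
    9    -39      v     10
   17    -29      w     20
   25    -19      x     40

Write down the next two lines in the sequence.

33  -9  y  80; 41  1  z  160

First component: +8 each step; 1, 9, 17, 25 → 33 → 41.
Second component: +10 each step, so -49, -39, -29, -19 → -9 → 1.
Letter: letters move forward 1 place in the alphabet; u, v, w, x → y → z.
Fourth component: ×2 each step; 5, 10, 20, 40 → 80 → 160.
Putting the parts together: 33  -9  y  80 and then 41  1  z  160.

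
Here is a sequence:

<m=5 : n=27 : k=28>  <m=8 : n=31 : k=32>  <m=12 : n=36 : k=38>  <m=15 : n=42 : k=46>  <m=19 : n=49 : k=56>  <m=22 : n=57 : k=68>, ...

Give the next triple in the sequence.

<m=26 : n=66 : k=82>

M — alternating steps +3, +4, +3, +4, …: 5, 8, 12, 15, 19, 22 → 26.
N goes 27, 31, 36, 42, 49, 57 → 66 (differences are 4, 5, 6, … (increasing by 1 each time)).
K goes 28, 32, 38, 46, 56, 68 → 82 (differences are 4, 6, 8, … (increasing by 2 each time)).
Putting it together: <m=26 : n=66 : k=82>.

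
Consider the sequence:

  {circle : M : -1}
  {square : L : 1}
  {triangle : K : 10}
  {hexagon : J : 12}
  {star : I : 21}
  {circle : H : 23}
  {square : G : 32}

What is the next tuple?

{triangle : F : 34}

For the shape, repeats circle → square → triangle → hexagon → star: circle, square, triangle, hexagon, star, circle, square → triangle.
Letter: letters move back 1 place in the alphabet; M, L, K, J, I, H, G → F.
Third slot: alternating steps +2, +9, +2, +9, …; -1, 1, 10, 12, 21, 23, 32 → 34.
So the next tuple is {triangle : F : 34}.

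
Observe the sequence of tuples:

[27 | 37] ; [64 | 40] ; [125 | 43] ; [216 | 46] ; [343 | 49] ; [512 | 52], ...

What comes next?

[729 | 55]

First entry — perfect cubes: 3³, 4³, 5³, …: 27, 64, 125, 216, 343, 512 → 729.
Second entry goes 37, 40, 43, 46, 49, 52 → 55 (+3 each step).
So the next tuple is [729 | 55].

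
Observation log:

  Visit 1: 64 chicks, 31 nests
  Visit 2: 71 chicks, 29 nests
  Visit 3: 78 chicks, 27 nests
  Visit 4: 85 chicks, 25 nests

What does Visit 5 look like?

Chicks — +7 each step: 64, 71, 78, 85 → 92.
Nests: −2 each step; 31, 29, 27, 25 → 23.
Putting it together: 92 chicks, 23 nests.

92 chicks, 23 nests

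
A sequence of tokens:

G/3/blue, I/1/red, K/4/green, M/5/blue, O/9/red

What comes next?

Q/14/green

Letter: letters move forward 2 places in the alphabet; G, I, K, M, O → Q.
For the second component, each term is the sum of the two before it: 3, 1, 4, 5, 9 → 14.
Colour: blue, red, green, blue, red → green (repeats blue → red → green).
Combining the parts gives Q/14/green.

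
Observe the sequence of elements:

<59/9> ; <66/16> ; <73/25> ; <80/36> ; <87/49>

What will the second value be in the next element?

First value goes 59, 66, 73, 80, 87 → 94 (+7 each step).
Second value: perfect squares: 3², 4², 5², …; 9, 16, 25, 36, 49 → 64.

64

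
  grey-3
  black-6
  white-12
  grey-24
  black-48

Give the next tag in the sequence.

white-96

Shade: grey, black, white, grey, black → white (repeats grey → black → white).
Second component: ×2 each step; 3, 6, 12, 24, 48 → 96.
Combining the parts gives white-96.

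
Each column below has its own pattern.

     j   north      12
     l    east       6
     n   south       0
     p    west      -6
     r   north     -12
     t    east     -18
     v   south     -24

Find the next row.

x  west  -30

Letter goes j, l, n, p, r, t, v → x (letters move forward 2 places in the alphabet).
Direction goes north, east, south, west, north, east, south → west (repeats north → east → south → west).
Third component: −6 each step, so 12, 6, 0, -6, -12, -18, -24 → -30.
Putting it together: x  west  -30.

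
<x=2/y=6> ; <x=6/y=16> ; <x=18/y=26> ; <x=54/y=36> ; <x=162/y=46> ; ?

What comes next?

X: 2, 6, 18, 54, 162 → 486 (×3 each step).
For the y, +10 each step: 6, 16, 26, 36, 46 → 56.
Combining the parts gives <x=486/y=56>.

<x=486/y=56>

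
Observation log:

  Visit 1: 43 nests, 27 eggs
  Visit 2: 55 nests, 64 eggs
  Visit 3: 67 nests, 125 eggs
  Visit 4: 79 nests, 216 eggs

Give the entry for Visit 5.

For the nests, +12 each step: 43, 55, 67, 79 → 91.
Eggs: perfect cubes: 3³, 4³, 5³, …, so 27, 64, 125, 216 → 343.
Combining the parts gives 91 nests, 343 eggs.

91 nests, 343 eggs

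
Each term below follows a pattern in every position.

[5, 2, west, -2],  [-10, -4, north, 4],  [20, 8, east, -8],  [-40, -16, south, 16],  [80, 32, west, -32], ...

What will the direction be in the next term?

north

Direction — repeats west → north → east → south: west, north, east, south, west → north.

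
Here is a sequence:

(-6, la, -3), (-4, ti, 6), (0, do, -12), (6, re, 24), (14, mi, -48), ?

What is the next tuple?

First component goes -6, -4, 0, 6, 14 → 24 (differences are 2, 4, 6, … (increasing by 2 each time)).
Note goes la, ti, do, re, mi → fa (runs through the solfège scale do→ti).
Third component goes -3, 6, -12, 24, -48 → 96 (×(-2) each step).
So the next tuple is (24, fa, 96).

(24, fa, 96)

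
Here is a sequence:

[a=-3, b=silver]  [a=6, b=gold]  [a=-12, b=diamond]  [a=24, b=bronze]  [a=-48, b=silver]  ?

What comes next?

[a=96, b=gold]

A — ×(-2) each step: -3, 6, -12, 24, -48 → 96.
B — repeats silver → gold → diamond → bronze: silver, gold, diamond, bronze, silver → gold.
So the next element is [a=96, b=gold].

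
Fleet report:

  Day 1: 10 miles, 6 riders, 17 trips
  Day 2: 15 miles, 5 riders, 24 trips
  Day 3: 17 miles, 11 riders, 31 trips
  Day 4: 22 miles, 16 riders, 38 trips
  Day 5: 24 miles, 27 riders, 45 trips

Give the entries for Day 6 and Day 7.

29 miles, 43 riders, 52 trips; 31 miles, 70 riders, 59 trips

Miles goes 10, 15, 17, 22, 24 → 29 → 31 (alternating steps +5, +2, +5, +2, …).
Riders: each term is the sum of the two before it, so 6, 5, 11, 16, 27 → 43 → 70.
Trips — +7 each step: 17, 24, 31, 38, 45 → 52 → 59.
Putting the parts together: 29 miles, 43 riders, 52 trips and then 31 miles, 70 riders, 59 trips.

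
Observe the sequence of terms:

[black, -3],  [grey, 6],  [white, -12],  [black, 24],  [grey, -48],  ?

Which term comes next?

For the shade, repeats black → grey → white: black, grey, white, black, grey → white.
Second slot: -3, 6, -12, 24, -48 → 96 (×(-2) each step).
So the next term is [white, 96].

[white, 96]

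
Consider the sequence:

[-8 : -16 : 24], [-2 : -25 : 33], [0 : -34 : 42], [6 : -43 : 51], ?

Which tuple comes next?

[8 : -52 : 60]

First component — alternating steps +6, +2, +6, +2, …: -8, -2, 0, 6 → 8.
Second component: -16, -25, -34, -43 → -52 (−9 each step).
Third component: together with the second component always sums to 8; 24, 33, 42, 51 → 60.
Putting it together: [8 : -52 : 60].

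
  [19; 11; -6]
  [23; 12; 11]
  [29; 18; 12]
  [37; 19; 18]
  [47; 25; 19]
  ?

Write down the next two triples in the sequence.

First entry: differences are 4, 6, 8, … (increasing by 2 each time), so 19, 23, 29, 37, 47 → 59 → 73.
For the second entry, alternating steps +1, +6, +1, +6, …: 11, 12, 18, 19, 25 → 26 → 32.
Third entry: always the previous value of the second entry, so -6, 11, 12, 18, 19 → 25 → 26.
Putting the parts together: [59; 26; 25] and then [73; 32; 26].

[59; 26; 25], [73; 32; 26]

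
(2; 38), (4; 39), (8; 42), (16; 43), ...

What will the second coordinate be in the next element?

First coordinate — ×2 each step: 2, 4, 8, 16 → 32.
For the second coordinate, alternating steps +1, +3, +1, +3, …: 38, 39, 42, 43 → 46.

46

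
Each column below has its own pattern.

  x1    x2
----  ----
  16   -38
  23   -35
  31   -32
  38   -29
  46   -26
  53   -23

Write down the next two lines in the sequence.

Column x1 goes 16, 23, 31, 38, 46, 53 → 61 → 68 (alternating steps +7, +8, +7, +8, …).
Column x2 goes -38, -35, -32, -29, -26, -23 → -20 → -17 (+3 each step).
Putting the parts together: 61  -20 and then 68  -17.

61  -20; 68  -17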